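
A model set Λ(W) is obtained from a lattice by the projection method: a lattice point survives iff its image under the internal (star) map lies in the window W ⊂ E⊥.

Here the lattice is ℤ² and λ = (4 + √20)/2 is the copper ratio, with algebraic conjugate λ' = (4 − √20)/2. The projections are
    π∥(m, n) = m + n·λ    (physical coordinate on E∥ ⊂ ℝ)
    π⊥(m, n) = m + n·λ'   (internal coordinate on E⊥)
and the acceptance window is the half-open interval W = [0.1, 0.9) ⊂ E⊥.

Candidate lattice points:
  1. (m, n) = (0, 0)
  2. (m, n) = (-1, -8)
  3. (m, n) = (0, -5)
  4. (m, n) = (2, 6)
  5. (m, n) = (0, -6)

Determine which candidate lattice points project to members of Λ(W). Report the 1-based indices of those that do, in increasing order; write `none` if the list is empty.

Compute λ' = (4−√20)/2 = -0.236068, so π⊥(m,n) = m -0.236068·n.
#1 (0,0): internal coord 0 + (0)·λ' = +0.000000; +0.000000 ∉ [0.1, 0.9) → out
#2 (-1,-8): internal coord -1 + (-8)·λ' = +0.888544; +0.888544 ∈ [0.1, 0.9) → IN Λ
#3 (0,-5): internal coord 0 + (-5)·λ' = +1.180340; +1.180340 ∉ [0.1, 0.9) → out
#4 (2,6): internal coord 2 + (6)·λ' = +0.583592; +0.583592 ∈ [0.1, 0.9) → IN Λ
#5 (0,-6): internal coord 0 + (-6)·λ' = +1.416408; +1.416408 ∉ [0.1, 0.9) → out

2, 4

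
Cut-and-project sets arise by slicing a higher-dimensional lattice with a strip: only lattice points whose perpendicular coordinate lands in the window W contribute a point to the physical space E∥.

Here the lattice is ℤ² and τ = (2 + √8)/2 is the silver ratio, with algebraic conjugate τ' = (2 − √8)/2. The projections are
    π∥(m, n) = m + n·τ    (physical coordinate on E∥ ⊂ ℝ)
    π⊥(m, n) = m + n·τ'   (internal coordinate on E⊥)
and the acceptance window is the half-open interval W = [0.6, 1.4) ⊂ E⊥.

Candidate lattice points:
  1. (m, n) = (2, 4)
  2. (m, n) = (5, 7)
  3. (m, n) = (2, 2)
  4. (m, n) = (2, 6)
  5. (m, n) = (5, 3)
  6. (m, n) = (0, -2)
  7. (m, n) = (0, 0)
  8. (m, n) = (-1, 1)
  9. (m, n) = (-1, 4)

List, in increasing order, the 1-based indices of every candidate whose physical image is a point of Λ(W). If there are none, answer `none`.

τ' = (2−√8)/2 ≈ -0.414214.
candidate 1: (m,n)=(2,4) → π∥ = 2+4·τ ≈ 11.656854, π⊥ = 2+4·τ' ≈ 0.343146 ∉ [0.6, 1.4) ⇒ out
candidate 2: (m,n)=(5,7) → π∥ = 5+7·τ ≈ 21.899495, π⊥ = 5+7·τ' ≈ 2.100505 ∉ [0.6, 1.4) ⇒ out
candidate 3: (m,n)=(2,2) → π∥ = 2+2·τ ≈ 6.828427, π⊥ = 2+2·τ' ≈ 1.171573 ∈ [0.6, 1.4) ⇒ IN Λ
candidate 4: (m,n)=(2,6) → π∥ = 2+6·τ ≈ 16.485281, π⊥ = 2+6·τ' ≈ -0.485281 ∉ [0.6, 1.4) ⇒ out
candidate 5: (m,n)=(5,3) → π∥ = 5+3·τ ≈ 12.242641, π⊥ = 5+3·τ' ≈ 3.757359 ∉ [0.6, 1.4) ⇒ out
candidate 6: (m,n)=(0,-2) → π∥ = 0-2·τ ≈ -4.828427, π⊥ = 0-2·τ' ≈ 0.828427 ∈ [0.6, 1.4) ⇒ IN Λ
candidate 7: (m,n)=(0,0) → π∥ = 0+0·τ ≈ 0.000000, π⊥ = 0+0·τ' ≈ 0.000000 ∉ [0.6, 1.4) ⇒ out
candidate 8: (m,n)=(-1,1) → π∥ = -1+1·τ ≈ 1.414214, π⊥ = -1+1·τ' ≈ -1.414214 ∉ [0.6, 1.4) ⇒ out
candidate 9: (m,n)=(-1,4) → π∥ = -1+4·τ ≈ 8.656854, π⊥ = -1+4·τ' ≈ -2.656854 ∉ [0.6, 1.4) ⇒ out

3, 6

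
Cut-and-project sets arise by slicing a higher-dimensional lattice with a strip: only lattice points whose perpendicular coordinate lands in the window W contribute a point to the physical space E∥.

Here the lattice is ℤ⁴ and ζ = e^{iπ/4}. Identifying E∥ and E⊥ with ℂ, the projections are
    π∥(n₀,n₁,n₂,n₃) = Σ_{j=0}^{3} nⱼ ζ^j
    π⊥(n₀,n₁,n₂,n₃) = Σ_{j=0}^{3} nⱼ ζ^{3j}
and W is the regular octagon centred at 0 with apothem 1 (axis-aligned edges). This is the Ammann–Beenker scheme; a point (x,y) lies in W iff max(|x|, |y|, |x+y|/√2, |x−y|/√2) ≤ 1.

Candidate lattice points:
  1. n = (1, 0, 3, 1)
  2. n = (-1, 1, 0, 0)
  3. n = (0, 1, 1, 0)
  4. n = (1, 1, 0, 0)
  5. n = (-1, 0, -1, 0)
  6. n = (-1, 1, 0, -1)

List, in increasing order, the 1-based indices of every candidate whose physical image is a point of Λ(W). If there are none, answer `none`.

Internal map: ζ^{3j} for j=0..3 gives (1,0), (−√2/2,√2/2), (0,−1), (√2/2,√2/2).
#1 (1, 0, 3, 1): internal (1.70711, -2.29289); octagon support 2.82843 vs apothem 1 → ∉ W
#2 (-1, 1, 0, 0): internal (-1.70711, 0.70711); octagon support 1.70711 vs apothem 1 → ∉ W
#3 (0, 1, 1, 0): internal (-0.70711, -0.29289); octagon support 0.70711 vs apothem 1 → ∈ W
#4 (1, 1, 0, 0): internal (0.29289, 0.70711); octagon support 0.70711 vs apothem 1 → ∈ W
#5 (-1, 0, -1, 0): internal (-1.00000, 1.00000); octagon support 1.41421 vs apothem 1 → ∉ W
#6 (-1, 1, 0, -1): internal (-2.41421, 0.00000); octagon support 2.41421 vs apothem 1 → ∉ W

3, 4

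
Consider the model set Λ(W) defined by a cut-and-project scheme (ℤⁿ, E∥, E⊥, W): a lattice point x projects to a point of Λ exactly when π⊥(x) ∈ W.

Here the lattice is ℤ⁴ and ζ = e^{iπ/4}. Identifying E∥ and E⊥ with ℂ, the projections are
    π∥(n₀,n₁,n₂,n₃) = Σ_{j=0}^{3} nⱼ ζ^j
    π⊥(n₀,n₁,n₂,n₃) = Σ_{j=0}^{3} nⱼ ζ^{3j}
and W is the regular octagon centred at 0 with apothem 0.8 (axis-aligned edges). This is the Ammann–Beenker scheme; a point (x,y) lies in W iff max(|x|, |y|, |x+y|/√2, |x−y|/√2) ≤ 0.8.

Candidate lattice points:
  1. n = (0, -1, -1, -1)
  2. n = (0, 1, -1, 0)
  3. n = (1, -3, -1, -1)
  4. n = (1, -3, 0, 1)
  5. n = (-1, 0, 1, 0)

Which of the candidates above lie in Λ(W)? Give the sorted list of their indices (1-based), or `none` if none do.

1

With ζ = e^{iπ/4} the internal vectors are ζ^0,ζ^3,ζ^6,ζ^9.
#1 (0, -1, -1, -1): internal (0.0000, -0.4142); octagon support 0.4142 vs apothem 0.8 → ∈ W
#2 (0, 1, -1, 0): internal (-0.7071, 1.7071); octagon support 1.7071 vs apothem 0.8 → ∉ W
#3 (1, -3, -1, -1): internal (2.4142, -1.8284); octagon support 3.0000 vs apothem 0.8 → ∉ W
#4 (1, -3, 0, 1): internal (3.8284, -1.4142); octagon support 3.8284 vs apothem 0.8 → ∉ W
#5 (-1, 0, 1, 0): internal (-1.0000, -1.0000); octagon support 1.4142 vs apothem 0.8 → ∉ W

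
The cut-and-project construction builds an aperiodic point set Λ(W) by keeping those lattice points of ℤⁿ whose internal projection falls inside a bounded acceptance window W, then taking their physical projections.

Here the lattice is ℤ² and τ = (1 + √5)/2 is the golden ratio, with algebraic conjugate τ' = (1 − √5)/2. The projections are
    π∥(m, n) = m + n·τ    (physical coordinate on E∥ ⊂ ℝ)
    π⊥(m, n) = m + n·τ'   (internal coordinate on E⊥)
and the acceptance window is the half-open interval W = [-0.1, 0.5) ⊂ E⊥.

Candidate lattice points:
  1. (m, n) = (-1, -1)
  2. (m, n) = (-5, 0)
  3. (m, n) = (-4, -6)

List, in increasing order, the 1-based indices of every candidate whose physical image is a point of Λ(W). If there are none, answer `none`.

Compute τ' = (1−√5)/2 = -0.61803, so π⊥(m,n) = m -0.61803·n.
#1 (-1,-1): internal coord -1 + (-1)·τ' = -0.38197; -0.38197 ∉ [-0.1, 0.5) → out
#2 (-5,0): internal coord -5 + (0)·τ' = -5.00000; -5.00000 ∉ [-0.1, 0.5) → out
#3 (-4,-6): internal coord -4 + (-6)·τ' = -0.29180; -0.29180 ∉ [-0.1, 0.5) → out

none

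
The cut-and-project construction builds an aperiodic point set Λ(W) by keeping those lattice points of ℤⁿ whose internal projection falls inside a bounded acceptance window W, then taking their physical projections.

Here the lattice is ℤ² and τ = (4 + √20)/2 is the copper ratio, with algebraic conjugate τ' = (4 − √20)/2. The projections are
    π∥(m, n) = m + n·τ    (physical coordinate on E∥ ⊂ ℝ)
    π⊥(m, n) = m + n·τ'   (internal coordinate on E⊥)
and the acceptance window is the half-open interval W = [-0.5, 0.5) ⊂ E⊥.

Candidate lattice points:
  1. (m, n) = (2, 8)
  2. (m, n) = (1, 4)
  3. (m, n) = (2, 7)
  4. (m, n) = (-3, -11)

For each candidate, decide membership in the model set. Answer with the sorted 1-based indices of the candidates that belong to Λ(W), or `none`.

Numerically τ ≈ 4.236068 and τ' = −1/τ ≈ -0.236068.
candidate 1: (m,n)=(2,8) → π∥ = 2+8·τ ≈ 35.888544, π⊥ = 2+8·τ' ≈ 0.111456 ∈ [-0.5, 0.5) ⇒ IN Λ
candidate 2: (m,n)=(1,4) → π∥ = 1+4·τ ≈ 17.944272, π⊥ = 1+4·τ' ≈ 0.055728 ∈ [-0.5, 0.5) ⇒ IN Λ
candidate 3: (m,n)=(2,7) → π∥ = 2+7·τ ≈ 31.652476, π⊥ = 2+7·τ' ≈ 0.347524 ∈ [-0.5, 0.5) ⇒ IN Λ
candidate 4: (m,n)=(-3,-11) → π∥ = -3-11·τ ≈ -49.596748, π⊥ = -3-11·τ' ≈ -0.403252 ∈ [-0.5, 0.5) ⇒ IN Λ

1, 2, 3, 4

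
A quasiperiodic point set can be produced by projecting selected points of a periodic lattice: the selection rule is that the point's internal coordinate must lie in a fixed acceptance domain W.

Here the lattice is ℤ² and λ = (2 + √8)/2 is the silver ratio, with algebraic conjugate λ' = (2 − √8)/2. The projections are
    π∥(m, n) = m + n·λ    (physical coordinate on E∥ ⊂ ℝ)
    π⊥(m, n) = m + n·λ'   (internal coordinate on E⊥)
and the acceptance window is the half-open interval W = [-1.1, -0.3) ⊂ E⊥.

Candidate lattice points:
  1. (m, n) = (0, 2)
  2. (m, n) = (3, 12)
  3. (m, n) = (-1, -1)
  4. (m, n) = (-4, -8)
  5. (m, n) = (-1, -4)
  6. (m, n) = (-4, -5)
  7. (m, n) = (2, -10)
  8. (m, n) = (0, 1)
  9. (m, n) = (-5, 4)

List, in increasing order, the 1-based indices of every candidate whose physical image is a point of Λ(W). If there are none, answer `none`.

1, 3, 4, 8

λ' = (2−√8)/2 ≈ -0.4142.
#1 (0,2): internal coord 0 + (2)·λ' = -0.8284; -0.8284 ∈ [-1.1, -0.3) → IN Λ
#2 (3,12): internal coord 3 + (12)·λ' = -1.9706; -1.9706 ∉ [-1.1, -0.3) → out
#3 (-1,-1): internal coord -1 + (-1)·λ' = -0.5858; -0.5858 ∈ [-1.1, -0.3) → IN Λ
#4 (-4,-8): internal coord -4 + (-8)·λ' = -0.6863; -0.6863 ∈ [-1.1, -0.3) → IN Λ
#5 (-1,-4): internal coord -1 + (-4)·λ' = +0.6569; +0.6569 ∉ [-1.1, -0.3) → out
#6 (-4,-5): internal coord -4 + (-5)·λ' = -1.9289; -1.9289 ∉ [-1.1, -0.3) → out
#7 (2,-10): internal coord 2 + (-10)·λ' = +6.1421; +6.1421 ∉ [-1.1, -0.3) → out
#8 (0,1): internal coord 0 + (1)·λ' = -0.4142; -0.4142 ∈ [-1.1, -0.3) → IN Λ
#9 (-5,4): internal coord -5 + (4)·λ' = -6.6569; -6.6569 ∉ [-1.1, -0.3) → out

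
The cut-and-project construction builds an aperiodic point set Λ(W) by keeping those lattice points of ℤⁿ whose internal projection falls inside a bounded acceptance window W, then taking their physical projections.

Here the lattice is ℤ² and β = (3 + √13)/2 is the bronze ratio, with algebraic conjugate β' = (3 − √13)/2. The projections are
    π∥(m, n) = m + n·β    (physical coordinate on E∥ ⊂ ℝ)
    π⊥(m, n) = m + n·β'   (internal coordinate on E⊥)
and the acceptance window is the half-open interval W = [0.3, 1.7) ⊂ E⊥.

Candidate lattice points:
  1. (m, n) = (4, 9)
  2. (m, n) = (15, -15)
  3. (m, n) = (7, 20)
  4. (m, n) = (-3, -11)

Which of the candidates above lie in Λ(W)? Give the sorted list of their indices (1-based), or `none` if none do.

Compute β' = (3−√13)/2 = -0.302776, so π⊥(m,n) = m -0.302776·n.
[1] lift (4,9): star map gives 1.275019; window check 0.3 ≤ 1.275019 < 1.7 is true → IN Λ
[2] lift (15,-15): star map gives 19.541635; window check 0.3 ≤ 19.541635 < 1.7 is false → out
[3] lift (7,20): star map gives 0.944487; window check 0.3 ≤ 0.944487 < 1.7 is true → IN Λ
[4] lift (-3,-11): star map gives 0.330532; window check 0.3 ≤ 0.330532 < 1.7 is true → IN Λ

1, 3, 4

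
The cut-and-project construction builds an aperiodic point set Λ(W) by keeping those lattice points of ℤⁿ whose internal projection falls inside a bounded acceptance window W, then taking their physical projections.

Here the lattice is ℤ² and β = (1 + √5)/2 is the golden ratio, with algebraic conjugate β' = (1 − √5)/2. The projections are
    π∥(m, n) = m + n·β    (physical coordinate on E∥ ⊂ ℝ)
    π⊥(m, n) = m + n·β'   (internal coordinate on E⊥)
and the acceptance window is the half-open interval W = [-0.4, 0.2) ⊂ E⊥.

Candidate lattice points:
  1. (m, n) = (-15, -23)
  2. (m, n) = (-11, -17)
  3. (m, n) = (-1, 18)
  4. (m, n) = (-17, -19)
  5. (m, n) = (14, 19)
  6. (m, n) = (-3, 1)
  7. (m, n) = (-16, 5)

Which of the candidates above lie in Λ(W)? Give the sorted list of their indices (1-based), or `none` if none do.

none

Compute β' = (1−√5)/2 = -0.61803, so π⊥(m,n) = m -0.61803·n.
[1] lift (-15,-23): star map gives -0.78522; window check -0.4 ≤ -0.78522 < 0.2 is false → out
[2] lift (-11,-17): star map gives -0.49342; window check -0.4 ≤ -0.49342 < 0.2 is false → out
[3] lift (-1,18): star map gives -12.12461; window check -0.4 ≤ -12.12461 < 0.2 is false → out
[4] lift (-17,-19): star map gives -5.25735; window check -0.4 ≤ -5.25735 < 0.2 is false → out
[5] lift (14,19): star map gives 2.25735; window check -0.4 ≤ 2.25735 < 0.2 is false → out
[6] lift (-3,1): star map gives -3.61803; window check -0.4 ≤ -3.61803 < 0.2 is false → out
[7] lift (-16,5): star map gives -19.09017; window check -0.4 ≤ -19.09017 < 0.2 is false → out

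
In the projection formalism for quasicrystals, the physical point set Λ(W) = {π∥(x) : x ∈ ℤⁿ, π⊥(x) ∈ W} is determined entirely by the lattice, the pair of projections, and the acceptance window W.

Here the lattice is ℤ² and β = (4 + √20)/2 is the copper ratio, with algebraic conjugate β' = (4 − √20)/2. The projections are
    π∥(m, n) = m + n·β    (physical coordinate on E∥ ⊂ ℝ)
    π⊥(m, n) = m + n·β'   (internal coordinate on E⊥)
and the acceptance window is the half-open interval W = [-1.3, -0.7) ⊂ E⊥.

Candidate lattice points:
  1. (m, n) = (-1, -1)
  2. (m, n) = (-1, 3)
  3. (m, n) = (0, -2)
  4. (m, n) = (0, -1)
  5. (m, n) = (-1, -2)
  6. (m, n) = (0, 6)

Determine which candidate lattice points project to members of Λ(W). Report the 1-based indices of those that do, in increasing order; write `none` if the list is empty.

1

β' = (4−√20)/2 ≈ -0.236068.
[1] lift (-1,-1): star map gives -0.763932; window check -1.3 ≤ -0.763932 < -0.7 is true → IN Λ
[2] lift (-1,3): star map gives -1.708204; window check -1.3 ≤ -1.708204 < -0.7 is false → out
[3] lift (0,-2): star map gives 0.472136; window check -1.3 ≤ 0.472136 < -0.7 is false → out
[4] lift (0,-1): star map gives 0.236068; window check -1.3 ≤ 0.236068 < -0.7 is false → out
[5] lift (-1,-2): star map gives -0.527864; window check -1.3 ≤ -0.527864 < -0.7 is false → out
[6] lift (0,6): star map gives -1.416408; window check -1.3 ≤ -1.416408 < -0.7 is false → out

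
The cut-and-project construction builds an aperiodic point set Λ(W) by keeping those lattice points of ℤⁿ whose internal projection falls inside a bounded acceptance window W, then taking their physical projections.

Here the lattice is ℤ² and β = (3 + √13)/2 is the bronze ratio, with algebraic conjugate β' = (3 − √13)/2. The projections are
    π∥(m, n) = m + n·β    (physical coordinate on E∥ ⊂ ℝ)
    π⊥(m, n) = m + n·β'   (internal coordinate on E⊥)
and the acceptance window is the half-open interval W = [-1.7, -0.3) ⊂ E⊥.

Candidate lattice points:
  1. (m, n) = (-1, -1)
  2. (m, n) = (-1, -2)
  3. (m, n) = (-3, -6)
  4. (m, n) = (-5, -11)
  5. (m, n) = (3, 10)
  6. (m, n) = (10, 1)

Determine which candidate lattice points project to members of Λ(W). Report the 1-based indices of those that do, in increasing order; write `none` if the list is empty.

1, 2, 3, 4

Compute β' = (3−√13)/2 = -0.302776, so π⊥(m,n) = m -0.302776·n.
[1] lift (-1,-1): star map gives -0.697224; window check -1.7 ≤ -0.697224 < -0.3 is true → IN Λ
[2] lift (-1,-2): star map gives -0.394449; window check -1.7 ≤ -0.394449 < -0.3 is true → IN Λ
[3] lift (-3,-6): star map gives -1.183346; window check -1.7 ≤ -1.183346 < -0.3 is true → IN Λ
[4] lift (-5,-11): star map gives -1.669468; window check -1.7 ≤ -1.669468 < -0.3 is true → IN Λ
[5] lift (3,10): star map gives -0.027756; window check -1.7 ≤ -0.027756 < -0.3 is false → out
[6] lift (10,1): star map gives 9.697224; window check -1.7 ≤ 9.697224 < -0.3 is false → out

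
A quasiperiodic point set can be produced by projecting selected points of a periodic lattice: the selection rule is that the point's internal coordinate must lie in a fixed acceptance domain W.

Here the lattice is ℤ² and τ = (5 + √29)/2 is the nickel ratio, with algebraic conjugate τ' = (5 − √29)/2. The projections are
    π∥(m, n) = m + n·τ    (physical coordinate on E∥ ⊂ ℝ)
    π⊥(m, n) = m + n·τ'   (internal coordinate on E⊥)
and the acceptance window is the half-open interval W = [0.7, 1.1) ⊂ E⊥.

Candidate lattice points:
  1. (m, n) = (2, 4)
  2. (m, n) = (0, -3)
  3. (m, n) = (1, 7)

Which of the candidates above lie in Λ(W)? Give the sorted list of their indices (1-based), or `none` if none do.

Numerically τ ≈ 5.19258 and τ' = −1/τ ≈ -0.19258.
[1] lift (2,4): star map gives 1.22967; window check 0.7 ≤ 1.22967 < 1.1 is false → out
[2] lift (0,-3): star map gives 0.57775; window check 0.7 ≤ 0.57775 < 1.1 is false → out
[3] lift (1,7): star map gives -0.34808; window check 0.7 ≤ -0.34808 < 1.1 is false → out

none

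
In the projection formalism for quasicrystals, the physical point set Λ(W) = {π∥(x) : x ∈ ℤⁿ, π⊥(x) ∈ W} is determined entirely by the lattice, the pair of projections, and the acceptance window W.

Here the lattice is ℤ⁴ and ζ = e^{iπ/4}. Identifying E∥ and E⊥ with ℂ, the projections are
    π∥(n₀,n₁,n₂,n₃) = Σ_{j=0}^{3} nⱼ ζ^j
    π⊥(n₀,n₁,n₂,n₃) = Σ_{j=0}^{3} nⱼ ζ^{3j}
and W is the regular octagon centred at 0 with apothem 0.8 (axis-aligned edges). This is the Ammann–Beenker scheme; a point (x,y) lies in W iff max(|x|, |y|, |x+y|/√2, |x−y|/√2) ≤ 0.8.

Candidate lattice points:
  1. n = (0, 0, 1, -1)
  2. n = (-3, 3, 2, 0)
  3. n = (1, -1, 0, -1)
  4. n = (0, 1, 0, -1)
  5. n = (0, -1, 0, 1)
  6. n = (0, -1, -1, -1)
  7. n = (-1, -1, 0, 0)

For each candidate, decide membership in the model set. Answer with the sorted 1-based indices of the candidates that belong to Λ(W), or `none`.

Internal map: ζ^{3j} for j=0..3 gives (1,0), (−√2/2,√2/2), (0,−1), (√2/2,√2/2).
candidate 1: n = (0, 0, 1, -1) → π⊥ ≈ (-0.70711, -1.70711); max(|x|,|y|,|x±y|/√2) = 1.70711 > 0.8 ⇒ ∉ W
candidate 2: n = (-3, 3, 2, 0) → π⊥ ≈ (-5.12132, +0.12132); max(|x|,|y|,|x±y|/√2) = 5.12132 > 0.8 ⇒ ∉ W
candidate 3: n = (1, -1, 0, -1) → π⊥ ≈ (+1.00000, -1.41421); max(|x|,|y|,|x±y|/√2) = 1.70711 > 0.8 ⇒ ∉ W
candidate 4: n = (0, 1, 0, -1) → π⊥ ≈ (-1.41421, +0.00000); max(|x|,|y|,|x±y|/√2) = 1.41421 > 0.8 ⇒ ∉ W
candidate 5: n = (0, -1, 0, 1) → π⊥ ≈ (+1.41421, +0.00000); max(|x|,|y|,|x±y|/√2) = 1.41421 > 0.8 ⇒ ∉ W
candidate 6: n = (0, -1, -1, -1) → π⊥ ≈ (+0.00000, -0.41421); max(|x|,|y|,|x±y|/√2) = 0.41421 ≤ 0.8 ⇒ ∈ W
candidate 7: n = (-1, -1, 0, 0) → π⊥ ≈ (-0.29289, -0.70711); max(|x|,|y|,|x±y|/√2) = 0.70711 ≤ 0.8 ⇒ ∈ W

6, 7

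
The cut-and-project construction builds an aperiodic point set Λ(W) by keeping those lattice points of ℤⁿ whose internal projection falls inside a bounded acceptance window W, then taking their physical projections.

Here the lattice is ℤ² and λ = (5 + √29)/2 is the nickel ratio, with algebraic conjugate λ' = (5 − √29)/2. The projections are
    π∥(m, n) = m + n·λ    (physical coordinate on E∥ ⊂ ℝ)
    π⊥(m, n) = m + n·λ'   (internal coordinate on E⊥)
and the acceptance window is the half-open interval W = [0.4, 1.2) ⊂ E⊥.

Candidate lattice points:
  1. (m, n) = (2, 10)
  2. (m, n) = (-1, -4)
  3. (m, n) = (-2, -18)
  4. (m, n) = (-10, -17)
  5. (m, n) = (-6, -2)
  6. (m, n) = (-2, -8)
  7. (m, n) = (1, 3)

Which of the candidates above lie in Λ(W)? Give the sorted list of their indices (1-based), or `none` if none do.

Numerically λ ≈ 5.1926 and λ' = −1/λ ≈ -0.1926.
[1] lift (2,10): star map gives 0.0742; window check 0.4 ≤ 0.0742 < 1.2 is false → out
[2] lift (-1,-4): star map gives -0.2297; window check 0.4 ≤ -0.2297 < 1.2 is false → out
[3] lift (-2,-18): star map gives 1.4665; window check 0.4 ≤ 1.4665 < 1.2 is false → out
[4] lift (-10,-17): star map gives -6.7261; window check 0.4 ≤ -6.7261 < 1.2 is false → out
[5] lift (-6,-2): star map gives -5.6148; window check 0.4 ≤ -5.6148 < 1.2 is false → out
[6] lift (-2,-8): star map gives -0.4593; window check 0.4 ≤ -0.4593 < 1.2 is false → out
[7] lift (1,3): star map gives 0.4223; window check 0.4 ≤ 0.4223 < 1.2 is true → IN Λ

7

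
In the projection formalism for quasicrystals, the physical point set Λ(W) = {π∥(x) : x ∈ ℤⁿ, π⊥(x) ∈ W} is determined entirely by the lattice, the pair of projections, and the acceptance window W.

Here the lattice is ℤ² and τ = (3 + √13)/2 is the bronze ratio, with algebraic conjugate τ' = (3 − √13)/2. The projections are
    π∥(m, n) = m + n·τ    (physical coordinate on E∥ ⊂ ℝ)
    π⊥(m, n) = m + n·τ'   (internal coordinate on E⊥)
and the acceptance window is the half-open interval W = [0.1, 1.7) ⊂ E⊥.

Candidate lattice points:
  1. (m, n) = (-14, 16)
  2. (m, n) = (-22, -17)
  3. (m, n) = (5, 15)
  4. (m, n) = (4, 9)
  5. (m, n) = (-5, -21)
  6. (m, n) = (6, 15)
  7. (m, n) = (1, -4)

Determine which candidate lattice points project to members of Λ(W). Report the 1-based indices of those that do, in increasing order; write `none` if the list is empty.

Compute τ' = (3−√13)/2 = -0.302776, so π⊥(m,n) = m -0.302776·n.
candidate 1: (m,n)=(-14,16) → π∥ = -14+16·τ ≈ 38.844410, π⊥ = -14+16·τ' ≈ -18.844410 ∉ [0.1, 1.7) ⇒ out
candidate 2: (m,n)=(-22,-17) → π∥ = -22-17·τ ≈ -78.147186, π⊥ = -22-17·τ' ≈ -16.852814 ∉ [0.1, 1.7) ⇒ out
candidate 3: (m,n)=(5,15) → π∥ = 5+15·τ ≈ 54.541635, π⊥ = 5+15·τ' ≈ 0.458365 ∈ [0.1, 1.7) ⇒ IN Λ
candidate 4: (m,n)=(4,9) → π∥ = 4+9·τ ≈ 33.724981, π⊥ = 4+9·τ' ≈ 1.275019 ∈ [0.1, 1.7) ⇒ IN Λ
candidate 5: (m,n)=(-5,-21) → π∥ = -5-21·τ ≈ -74.358288, π⊥ = -5-21·τ' ≈ 1.358288 ∈ [0.1, 1.7) ⇒ IN Λ
candidate 6: (m,n)=(6,15) → π∥ = 6+15·τ ≈ 55.541635, π⊥ = 6+15·τ' ≈ 1.458365 ∈ [0.1, 1.7) ⇒ IN Λ
candidate 7: (m,n)=(1,-4) → π∥ = 1-4·τ ≈ -12.211103, π⊥ = 1-4·τ' ≈ 2.211103 ∉ [0.1, 1.7) ⇒ out

3, 4, 5, 6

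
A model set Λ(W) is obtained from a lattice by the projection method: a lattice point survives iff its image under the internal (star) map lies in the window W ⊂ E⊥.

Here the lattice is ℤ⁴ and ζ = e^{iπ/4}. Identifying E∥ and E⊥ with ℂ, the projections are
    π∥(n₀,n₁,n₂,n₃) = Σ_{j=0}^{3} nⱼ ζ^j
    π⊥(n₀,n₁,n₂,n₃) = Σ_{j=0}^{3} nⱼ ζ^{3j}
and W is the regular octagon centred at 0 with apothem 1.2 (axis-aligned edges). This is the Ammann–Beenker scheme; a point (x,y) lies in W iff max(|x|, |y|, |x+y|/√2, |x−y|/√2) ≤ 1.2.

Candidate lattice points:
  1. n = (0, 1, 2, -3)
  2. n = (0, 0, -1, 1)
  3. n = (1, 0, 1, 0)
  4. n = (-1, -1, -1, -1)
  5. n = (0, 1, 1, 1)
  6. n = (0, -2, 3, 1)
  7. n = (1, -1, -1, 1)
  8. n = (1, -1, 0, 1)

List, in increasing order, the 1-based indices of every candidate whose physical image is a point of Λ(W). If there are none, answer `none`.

With ζ = e^{iπ/4} the internal vectors are ζ^0,ζ^3,ζ^6,ζ^9.
#1 (0, 1, 2, -3): internal (-2.8284, -3.4142); octagon support 4.4142 vs apothem 1.2 → ∉ W
#2 (0, 0, -1, 1): internal (0.7071, 1.7071); octagon support 1.7071 vs apothem 1.2 → ∉ W
#3 (1, 0, 1, 0): internal (1.0000, -1.0000); octagon support 1.4142 vs apothem 1.2 → ∉ W
#4 (-1, -1, -1, -1): internal (-1.0000, -0.4142); octagon support 1.0000 vs apothem 1.2 → ∈ W
#5 (0, 1, 1, 1): internal (0.0000, 0.4142); octagon support 0.4142 vs apothem 1.2 → ∈ W
#6 (0, -2, 3, 1): internal (2.1213, -3.7071); octagon support 4.1213 vs apothem 1.2 → ∉ W
#7 (1, -1, -1, 1): internal (2.4142, 1.0000); octagon support 2.4142 vs apothem 1.2 → ∉ W
#8 (1, -1, 0, 1): internal (2.4142, 0.0000); octagon support 2.4142 vs apothem 1.2 → ∉ W

4, 5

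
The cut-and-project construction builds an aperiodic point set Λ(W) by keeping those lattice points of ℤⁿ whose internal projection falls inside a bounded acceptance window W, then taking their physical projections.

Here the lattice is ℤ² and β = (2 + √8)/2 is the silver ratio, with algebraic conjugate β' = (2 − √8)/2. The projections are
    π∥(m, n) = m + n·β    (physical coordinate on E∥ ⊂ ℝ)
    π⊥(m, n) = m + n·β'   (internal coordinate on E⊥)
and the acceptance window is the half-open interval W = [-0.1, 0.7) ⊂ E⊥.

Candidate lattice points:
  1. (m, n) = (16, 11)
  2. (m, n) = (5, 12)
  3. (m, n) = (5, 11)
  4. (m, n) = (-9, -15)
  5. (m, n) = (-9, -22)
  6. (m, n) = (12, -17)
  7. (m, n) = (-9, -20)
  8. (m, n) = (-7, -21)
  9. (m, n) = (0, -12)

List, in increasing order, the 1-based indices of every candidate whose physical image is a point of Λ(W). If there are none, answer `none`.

β' = (2−√8)/2 ≈ -0.414214.
candidate 1: (m,n)=(16,11) → π∥ = 16+11·β ≈ 42.556349, π⊥ = 16+11·β' ≈ 11.443651 ∉ [-0.1, 0.7) ⇒ out
candidate 2: (m,n)=(5,12) → π∥ = 5+12·β ≈ 33.970563, π⊥ = 5+12·β' ≈ 0.029437 ∈ [-0.1, 0.7) ⇒ IN Λ
candidate 3: (m,n)=(5,11) → π∥ = 5+11·β ≈ 31.556349, π⊥ = 5+11·β' ≈ 0.443651 ∈ [-0.1, 0.7) ⇒ IN Λ
candidate 4: (m,n)=(-9,-15) → π∥ = -9-15·β ≈ -45.213203, π⊥ = -9-15·β' ≈ -2.786797 ∉ [-0.1, 0.7) ⇒ out
candidate 5: (m,n)=(-9,-22) → π∥ = -9-22·β ≈ -62.112698, π⊥ = -9-22·β' ≈ 0.112698 ∈ [-0.1, 0.7) ⇒ IN Λ
candidate 6: (m,n)=(12,-17) → π∥ = 12-17·β ≈ -29.041631, π⊥ = 12-17·β' ≈ 19.041631 ∉ [-0.1, 0.7) ⇒ out
candidate 7: (m,n)=(-9,-20) → π∥ = -9-20·β ≈ -57.284271, π⊥ = -9-20·β' ≈ -0.715729 ∉ [-0.1, 0.7) ⇒ out
candidate 8: (m,n)=(-7,-21) → π∥ = -7-21·β ≈ -57.698485, π⊥ = -7-21·β' ≈ 1.698485 ∉ [-0.1, 0.7) ⇒ out
candidate 9: (m,n)=(0,-12) → π∥ = 0-12·β ≈ -28.970563, π⊥ = 0-12·β' ≈ 4.970563 ∉ [-0.1, 0.7) ⇒ out

2, 3, 5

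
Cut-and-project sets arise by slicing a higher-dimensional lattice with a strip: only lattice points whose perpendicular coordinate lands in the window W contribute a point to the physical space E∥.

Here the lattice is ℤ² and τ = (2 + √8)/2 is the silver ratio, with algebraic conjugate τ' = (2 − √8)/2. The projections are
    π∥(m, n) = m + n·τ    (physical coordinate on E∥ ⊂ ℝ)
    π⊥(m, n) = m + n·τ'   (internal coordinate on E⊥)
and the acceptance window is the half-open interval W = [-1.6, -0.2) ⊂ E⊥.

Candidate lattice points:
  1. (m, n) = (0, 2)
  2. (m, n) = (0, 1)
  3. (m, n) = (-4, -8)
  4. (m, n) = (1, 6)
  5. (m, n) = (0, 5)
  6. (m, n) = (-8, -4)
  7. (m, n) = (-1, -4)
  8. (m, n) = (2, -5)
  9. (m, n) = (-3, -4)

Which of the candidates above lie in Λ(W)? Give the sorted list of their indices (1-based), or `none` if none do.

1, 2, 3, 4, 9

τ' = (2−√8)/2 ≈ -0.414214.
#1 (0,2): internal coord 0 + (2)·τ' = -0.828427; -0.828427 ∈ [-1.6, -0.2) → IN Λ
#2 (0,1): internal coord 0 + (1)·τ' = -0.414214; -0.414214 ∈ [-1.6, -0.2) → IN Λ
#3 (-4,-8): internal coord -4 + (-8)·τ' = -0.686292; -0.686292 ∈ [-1.6, -0.2) → IN Λ
#4 (1,6): internal coord 1 + (6)·τ' = -1.485281; -1.485281 ∈ [-1.6, -0.2) → IN Λ
#5 (0,5): internal coord 0 + (5)·τ' = -2.071068; -2.071068 ∉ [-1.6, -0.2) → out
#6 (-8,-4): internal coord -8 + (-4)·τ' = -6.343146; -6.343146 ∉ [-1.6, -0.2) → out
#7 (-1,-4): internal coord -1 + (-4)·τ' = +0.656854; +0.656854 ∉ [-1.6, -0.2) → out
#8 (2,-5): internal coord 2 + (-5)·τ' = +4.071068; +4.071068 ∉ [-1.6, -0.2) → out
#9 (-3,-4): internal coord -3 + (-4)·τ' = -1.343146; -1.343146 ∈ [-1.6, -0.2) → IN Λ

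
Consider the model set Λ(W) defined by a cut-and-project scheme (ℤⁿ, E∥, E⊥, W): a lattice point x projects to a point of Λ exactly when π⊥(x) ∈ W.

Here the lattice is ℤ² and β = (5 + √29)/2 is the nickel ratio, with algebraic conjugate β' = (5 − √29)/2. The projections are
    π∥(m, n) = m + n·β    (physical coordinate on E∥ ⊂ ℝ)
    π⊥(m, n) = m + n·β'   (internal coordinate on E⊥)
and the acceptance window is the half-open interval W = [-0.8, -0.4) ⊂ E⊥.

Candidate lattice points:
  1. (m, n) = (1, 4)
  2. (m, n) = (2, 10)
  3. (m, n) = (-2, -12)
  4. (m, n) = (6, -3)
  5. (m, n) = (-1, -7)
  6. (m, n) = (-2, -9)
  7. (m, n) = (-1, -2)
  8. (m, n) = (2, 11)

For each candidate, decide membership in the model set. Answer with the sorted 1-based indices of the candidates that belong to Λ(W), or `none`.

7

β' = (5−√29)/2 ≈ -0.1926.
candidate 1: (m,n)=(1,4) → π∥ = 1+4·β ≈ 21.7703, π⊥ = 1+4·β' ≈ 0.2297 ∉ [-0.8, -0.4) ⇒ out
candidate 2: (m,n)=(2,10) → π∥ = 2+10·β ≈ 53.9258, π⊥ = 2+10·β' ≈ 0.0742 ∉ [-0.8, -0.4) ⇒ out
candidate 3: (m,n)=(-2,-12) → π∥ = -2-12·β ≈ -64.3110, π⊥ = -2-12·β' ≈ 0.3110 ∉ [-0.8, -0.4) ⇒ out
candidate 4: (m,n)=(6,-3) → π∥ = 6-3·β ≈ -9.5777, π⊥ = 6-3·β' ≈ 6.5777 ∉ [-0.8, -0.4) ⇒ out
candidate 5: (m,n)=(-1,-7) → π∥ = -1-7·β ≈ -37.3481, π⊥ = -1-7·β' ≈ 0.3481 ∉ [-0.8, -0.4) ⇒ out
candidate 6: (m,n)=(-2,-9) → π∥ = -2-9·β ≈ -48.7332, π⊥ = -2-9·β' ≈ -0.2668 ∉ [-0.8, -0.4) ⇒ out
candidate 7: (m,n)=(-1,-2) → π∥ = -1-2·β ≈ -11.3852, π⊥ = -1-2·β' ≈ -0.6148 ∈ [-0.8, -0.4) ⇒ IN Λ
candidate 8: (m,n)=(2,11) → π∥ = 2+11·β ≈ 59.1184, π⊥ = 2+11·β' ≈ -0.1184 ∉ [-0.8, -0.4) ⇒ out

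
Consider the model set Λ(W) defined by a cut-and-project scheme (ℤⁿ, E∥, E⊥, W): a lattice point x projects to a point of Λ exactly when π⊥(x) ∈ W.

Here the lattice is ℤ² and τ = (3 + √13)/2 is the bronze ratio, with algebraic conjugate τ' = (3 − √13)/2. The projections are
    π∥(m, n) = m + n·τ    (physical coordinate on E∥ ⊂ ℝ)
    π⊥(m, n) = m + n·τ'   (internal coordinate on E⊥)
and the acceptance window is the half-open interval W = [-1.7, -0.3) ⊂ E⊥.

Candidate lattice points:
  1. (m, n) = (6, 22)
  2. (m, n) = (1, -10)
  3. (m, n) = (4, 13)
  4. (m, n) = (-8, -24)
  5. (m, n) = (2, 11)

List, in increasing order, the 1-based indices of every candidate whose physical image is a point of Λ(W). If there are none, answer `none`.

τ' = (3−√13)/2 ≈ -0.302776.
#1 (6,22): internal coord 6 + (22)·τ' = -0.661064; -0.661064 ∈ [-1.7, -0.3) → IN Λ
#2 (1,-10): internal coord 1 + (-10)·τ' = +4.027756; +4.027756 ∉ [-1.7, -0.3) → out
#3 (4,13): internal coord 4 + (13)·τ' = +0.063917; +0.063917 ∉ [-1.7, -0.3) → out
#4 (-8,-24): internal coord -8 + (-24)·τ' = -0.733385; -0.733385 ∈ [-1.7, -0.3) → IN Λ
#5 (2,11): internal coord 2 + (11)·τ' = -1.330532; -1.330532 ∈ [-1.7, -0.3) → IN Λ

1, 4, 5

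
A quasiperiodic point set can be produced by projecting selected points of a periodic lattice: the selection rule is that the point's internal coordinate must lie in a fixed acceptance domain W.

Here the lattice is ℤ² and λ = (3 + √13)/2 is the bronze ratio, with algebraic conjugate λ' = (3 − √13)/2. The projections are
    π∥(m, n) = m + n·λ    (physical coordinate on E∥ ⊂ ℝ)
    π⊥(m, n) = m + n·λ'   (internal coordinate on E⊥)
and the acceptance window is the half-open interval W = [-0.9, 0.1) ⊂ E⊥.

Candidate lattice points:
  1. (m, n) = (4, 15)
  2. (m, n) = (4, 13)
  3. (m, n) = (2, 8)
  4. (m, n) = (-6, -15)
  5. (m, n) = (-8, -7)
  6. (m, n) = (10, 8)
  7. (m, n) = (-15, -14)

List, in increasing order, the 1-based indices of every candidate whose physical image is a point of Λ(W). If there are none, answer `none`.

1, 2, 3

λ' = (3−√13)/2 ≈ -0.30278.
candidate 1: (m,n)=(4,15) → π∥ = 4+15·λ ≈ 53.54163, π⊥ = 4+15·λ' ≈ -0.54163 ∈ [-0.9, 0.1) ⇒ IN Λ
candidate 2: (m,n)=(4,13) → π∥ = 4+13·λ ≈ 46.93608, π⊥ = 4+13·λ' ≈ 0.06392 ∈ [-0.9, 0.1) ⇒ IN Λ
candidate 3: (m,n)=(2,8) → π∥ = 2+8·λ ≈ 28.42221, π⊥ = 2+8·λ' ≈ -0.42221 ∈ [-0.9, 0.1) ⇒ IN Λ
candidate 4: (m,n)=(-6,-15) → π∥ = -6-15·λ ≈ -55.54163, π⊥ = -6-15·λ' ≈ -1.45837 ∉ [-0.9, 0.1) ⇒ out
candidate 5: (m,n)=(-8,-7) → π∥ = -8-7·λ ≈ -31.11943, π⊥ = -8-7·λ' ≈ -5.88057 ∉ [-0.9, 0.1) ⇒ out
candidate 6: (m,n)=(10,8) → π∥ = 10+8·λ ≈ 36.42221, π⊥ = 10+8·λ' ≈ 7.57779 ∉ [-0.9, 0.1) ⇒ out
candidate 7: (m,n)=(-15,-14) → π∥ = -15-14·λ ≈ -61.23886, π⊥ = -15-14·λ' ≈ -10.76114 ∉ [-0.9, 0.1) ⇒ out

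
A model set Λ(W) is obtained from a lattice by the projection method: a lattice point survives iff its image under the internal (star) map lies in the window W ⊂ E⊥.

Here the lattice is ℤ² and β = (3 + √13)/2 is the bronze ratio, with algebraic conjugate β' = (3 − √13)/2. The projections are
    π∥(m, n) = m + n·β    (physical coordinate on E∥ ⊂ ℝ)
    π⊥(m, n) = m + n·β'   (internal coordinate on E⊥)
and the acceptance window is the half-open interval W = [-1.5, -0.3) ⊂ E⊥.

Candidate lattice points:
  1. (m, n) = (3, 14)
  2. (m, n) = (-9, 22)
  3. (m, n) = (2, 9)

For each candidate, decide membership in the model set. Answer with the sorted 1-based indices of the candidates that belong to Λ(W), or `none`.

β' = (3−√13)/2 ≈ -0.3028.
candidate 1: (m,n)=(3,14) → π∥ = 3+14·β ≈ 49.2389, π⊥ = 3+14·β' ≈ -1.2389 ∈ [-1.5, -0.3) ⇒ IN Λ
candidate 2: (m,n)=(-9,22) → π∥ = -9+22·β ≈ 63.6611, π⊥ = -9+22·β' ≈ -15.6611 ∉ [-1.5, -0.3) ⇒ out
candidate 3: (m,n)=(2,9) → π∥ = 2+9·β ≈ 31.7250, π⊥ = 2+9·β' ≈ -0.7250 ∈ [-1.5, -0.3) ⇒ IN Λ

1, 3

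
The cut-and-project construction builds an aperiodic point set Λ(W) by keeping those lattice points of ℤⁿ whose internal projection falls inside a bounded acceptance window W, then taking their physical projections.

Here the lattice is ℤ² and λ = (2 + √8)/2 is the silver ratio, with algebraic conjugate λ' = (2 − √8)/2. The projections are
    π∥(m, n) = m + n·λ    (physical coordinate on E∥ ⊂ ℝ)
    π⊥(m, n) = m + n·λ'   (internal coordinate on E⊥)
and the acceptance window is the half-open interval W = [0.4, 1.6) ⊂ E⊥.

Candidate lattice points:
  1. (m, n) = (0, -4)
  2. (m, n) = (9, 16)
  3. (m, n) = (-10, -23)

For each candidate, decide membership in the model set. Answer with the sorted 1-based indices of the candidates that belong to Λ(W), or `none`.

none

Compute λ' = (2−√8)/2 = -0.41421, so π⊥(m,n) = m -0.41421·n.
[1] lift (0,-4): star map gives 1.65685; window check 0.4 ≤ 1.65685 < 1.6 is false → out
[2] lift (9,16): star map gives 2.37258; window check 0.4 ≤ 2.37258 < 1.6 is false → out
[3] lift (-10,-23): star map gives -0.47309; window check 0.4 ≤ -0.47309 < 1.6 is false → out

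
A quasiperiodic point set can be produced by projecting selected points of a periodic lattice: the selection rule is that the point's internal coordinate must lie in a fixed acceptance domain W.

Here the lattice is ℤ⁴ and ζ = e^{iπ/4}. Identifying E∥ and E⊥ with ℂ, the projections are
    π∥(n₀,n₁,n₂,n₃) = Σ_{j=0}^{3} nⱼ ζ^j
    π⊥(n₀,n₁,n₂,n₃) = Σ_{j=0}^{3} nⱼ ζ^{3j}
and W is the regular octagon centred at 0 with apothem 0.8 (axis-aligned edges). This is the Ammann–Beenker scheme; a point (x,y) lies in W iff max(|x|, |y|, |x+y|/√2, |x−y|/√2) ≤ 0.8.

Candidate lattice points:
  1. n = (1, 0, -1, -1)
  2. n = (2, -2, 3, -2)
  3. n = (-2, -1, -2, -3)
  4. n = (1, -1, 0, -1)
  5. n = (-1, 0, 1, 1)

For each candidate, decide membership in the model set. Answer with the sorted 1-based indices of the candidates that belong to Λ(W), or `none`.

With ζ = e^{iπ/4} the internal vectors are ζ^0,ζ^3,ζ^6,ζ^9.
#1 (1, 0, -1, -1): internal (0.292893, 0.292893); octagon support 0.414214 vs apothem 0.8 → ∈ W
#2 (2, -2, 3, -2): internal (2.000000, -5.828427); octagon support 5.828427 vs apothem 0.8 → ∉ W
#3 (-2, -1, -2, -3): internal (-3.414214, -0.828427); octagon support 3.414214 vs apothem 0.8 → ∉ W
#4 (1, -1, 0, -1): internal (1.000000, -1.414214); octagon support 1.707107 vs apothem 0.8 → ∉ W
#5 (-1, 0, 1, 1): internal (-0.292893, -0.292893); octagon support 0.414214 vs apothem 0.8 → ∈ W

1, 5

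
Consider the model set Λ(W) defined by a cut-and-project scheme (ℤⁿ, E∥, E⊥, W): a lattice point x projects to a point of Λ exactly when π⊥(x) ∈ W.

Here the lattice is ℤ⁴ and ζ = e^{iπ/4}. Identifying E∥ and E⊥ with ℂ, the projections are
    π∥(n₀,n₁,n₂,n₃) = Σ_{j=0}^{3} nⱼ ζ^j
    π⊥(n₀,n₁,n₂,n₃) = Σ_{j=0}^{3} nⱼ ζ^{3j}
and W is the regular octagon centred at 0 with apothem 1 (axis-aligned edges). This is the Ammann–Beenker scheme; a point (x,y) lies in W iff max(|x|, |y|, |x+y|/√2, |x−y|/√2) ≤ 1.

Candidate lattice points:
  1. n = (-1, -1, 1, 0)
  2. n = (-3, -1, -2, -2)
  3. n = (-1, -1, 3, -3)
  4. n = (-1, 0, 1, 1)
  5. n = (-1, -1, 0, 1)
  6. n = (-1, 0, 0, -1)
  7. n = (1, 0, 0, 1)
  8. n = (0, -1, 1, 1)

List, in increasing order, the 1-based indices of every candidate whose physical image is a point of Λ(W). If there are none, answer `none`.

Internal map: ζ^{3j} for j=0..3 gives (1,0), (−√2/2,√2/2), (0,−1), (√2/2,√2/2).
#1 (-1, -1, 1, 0): internal (-0.29289, -1.70711); octagon support 1.70711 vs apothem 1 → ∉ W
#2 (-3, -1, -2, -2): internal (-3.70711, -0.12132); octagon support 3.70711 vs apothem 1 → ∉ W
#3 (-1, -1, 3, -3): internal (-2.41421, -5.82843); octagon support 5.82843 vs apothem 1 → ∉ W
#4 (-1, 0, 1, 1): internal (-0.29289, -0.29289); octagon support 0.41421 vs apothem 1 → ∈ W
#5 (-1, -1, 0, 1): internal (0.41421, 0.00000); octagon support 0.41421 vs apothem 1 → ∈ W
#6 (-1, 0, 0, -1): internal (-1.70711, -0.70711); octagon support 1.70711 vs apothem 1 → ∉ W
#7 (1, 0, 0, 1): internal (1.70711, 0.70711); octagon support 1.70711 vs apothem 1 → ∉ W
#8 (0, -1, 1, 1): internal (1.41421, -1.00000); octagon support 1.70711 vs apothem 1 → ∉ W

4, 5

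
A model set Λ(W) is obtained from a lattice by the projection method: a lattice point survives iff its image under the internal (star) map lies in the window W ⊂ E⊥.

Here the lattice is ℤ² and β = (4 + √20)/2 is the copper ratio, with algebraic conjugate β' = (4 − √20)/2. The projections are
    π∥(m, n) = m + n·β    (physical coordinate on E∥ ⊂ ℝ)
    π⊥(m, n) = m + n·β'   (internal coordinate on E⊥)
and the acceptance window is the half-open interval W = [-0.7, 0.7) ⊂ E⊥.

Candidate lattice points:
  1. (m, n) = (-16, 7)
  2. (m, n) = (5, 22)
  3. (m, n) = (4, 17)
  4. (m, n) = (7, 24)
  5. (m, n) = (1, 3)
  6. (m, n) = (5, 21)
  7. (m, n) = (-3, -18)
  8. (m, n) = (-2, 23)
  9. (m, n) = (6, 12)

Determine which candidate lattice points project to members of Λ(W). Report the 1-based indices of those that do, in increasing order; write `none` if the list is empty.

2, 3, 5, 6

Numerically β ≈ 4.2361 and β' = −1/β ≈ -0.2361.
#1 (-16,7): internal coord -16 + (7)·β' = -17.6525; -17.6525 ∉ [-0.7, 0.7) → out
#2 (5,22): internal coord 5 + (22)·β' = -0.1935; -0.1935 ∈ [-0.7, 0.7) → IN Λ
#3 (4,17): internal coord 4 + (17)·β' = -0.0132; -0.0132 ∈ [-0.7, 0.7) → IN Λ
#4 (7,24): internal coord 7 + (24)·β' = +1.3344; +1.3344 ∉ [-0.7, 0.7) → out
#5 (1,3): internal coord 1 + (3)·β' = +0.2918; +0.2918 ∈ [-0.7, 0.7) → IN Λ
#6 (5,21): internal coord 5 + (21)·β' = +0.0426; +0.0426 ∈ [-0.7, 0.7) → IN Λ
#7 (-3,-18): internal coord -3 + (-18)·β' = +1.2492; +1.2492 ∉ [-0.7, 0.7) → out
#8 (-2,23): internal coord -2 + (23)·β' = -7.4296; -7.4296 ∉ [-0.7, 0.7) → out
#9 (6,12): internal coord 6 + (12)·β' = +3.1672; +3.1672 ∉ [-0.7, 0.7) → out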